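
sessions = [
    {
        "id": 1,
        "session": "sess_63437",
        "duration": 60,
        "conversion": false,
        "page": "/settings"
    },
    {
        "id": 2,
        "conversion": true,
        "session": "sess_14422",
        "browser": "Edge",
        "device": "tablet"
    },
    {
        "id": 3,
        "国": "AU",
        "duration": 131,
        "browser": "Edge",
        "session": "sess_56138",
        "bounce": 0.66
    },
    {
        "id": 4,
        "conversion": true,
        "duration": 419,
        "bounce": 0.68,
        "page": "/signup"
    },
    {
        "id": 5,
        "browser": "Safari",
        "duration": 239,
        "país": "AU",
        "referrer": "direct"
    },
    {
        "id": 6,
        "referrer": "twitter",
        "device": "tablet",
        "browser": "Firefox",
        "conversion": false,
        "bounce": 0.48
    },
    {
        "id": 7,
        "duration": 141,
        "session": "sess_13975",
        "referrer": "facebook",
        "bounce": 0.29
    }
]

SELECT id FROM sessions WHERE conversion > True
[]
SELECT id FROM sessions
[1, 2, 3, 4, 5, 6, 7]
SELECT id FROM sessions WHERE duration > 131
[4, 5, 7]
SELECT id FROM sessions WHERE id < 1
[]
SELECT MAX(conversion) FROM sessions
True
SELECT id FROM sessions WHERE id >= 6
[6, 7]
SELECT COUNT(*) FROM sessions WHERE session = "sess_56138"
1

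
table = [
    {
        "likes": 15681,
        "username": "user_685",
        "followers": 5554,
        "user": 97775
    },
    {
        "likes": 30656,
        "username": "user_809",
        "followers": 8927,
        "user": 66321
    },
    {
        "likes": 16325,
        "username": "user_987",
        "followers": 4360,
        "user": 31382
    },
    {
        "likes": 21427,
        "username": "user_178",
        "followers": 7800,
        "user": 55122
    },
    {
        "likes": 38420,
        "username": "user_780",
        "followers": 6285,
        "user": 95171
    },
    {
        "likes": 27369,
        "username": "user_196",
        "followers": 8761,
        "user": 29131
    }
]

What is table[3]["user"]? 55122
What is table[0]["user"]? 97775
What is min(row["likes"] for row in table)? 15681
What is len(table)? 6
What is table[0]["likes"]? 15681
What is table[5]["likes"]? 27369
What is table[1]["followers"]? 8927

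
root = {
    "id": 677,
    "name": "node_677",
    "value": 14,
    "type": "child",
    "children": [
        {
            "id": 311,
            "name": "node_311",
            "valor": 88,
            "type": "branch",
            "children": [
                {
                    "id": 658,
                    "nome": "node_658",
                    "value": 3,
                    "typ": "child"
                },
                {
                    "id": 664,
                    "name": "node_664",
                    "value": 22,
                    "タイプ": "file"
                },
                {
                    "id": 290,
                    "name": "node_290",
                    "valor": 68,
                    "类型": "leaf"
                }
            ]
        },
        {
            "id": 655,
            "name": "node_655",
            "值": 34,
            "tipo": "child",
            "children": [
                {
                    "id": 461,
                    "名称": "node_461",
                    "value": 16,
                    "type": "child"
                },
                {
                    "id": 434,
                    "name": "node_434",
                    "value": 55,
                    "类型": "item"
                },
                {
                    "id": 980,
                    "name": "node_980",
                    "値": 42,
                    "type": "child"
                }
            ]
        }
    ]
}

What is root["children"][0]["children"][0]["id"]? 658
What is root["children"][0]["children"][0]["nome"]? "node_658"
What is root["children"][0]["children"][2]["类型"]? "leaf"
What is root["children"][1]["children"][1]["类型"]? "item"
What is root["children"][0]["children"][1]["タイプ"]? "file"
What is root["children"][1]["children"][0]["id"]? 461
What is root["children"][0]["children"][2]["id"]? 290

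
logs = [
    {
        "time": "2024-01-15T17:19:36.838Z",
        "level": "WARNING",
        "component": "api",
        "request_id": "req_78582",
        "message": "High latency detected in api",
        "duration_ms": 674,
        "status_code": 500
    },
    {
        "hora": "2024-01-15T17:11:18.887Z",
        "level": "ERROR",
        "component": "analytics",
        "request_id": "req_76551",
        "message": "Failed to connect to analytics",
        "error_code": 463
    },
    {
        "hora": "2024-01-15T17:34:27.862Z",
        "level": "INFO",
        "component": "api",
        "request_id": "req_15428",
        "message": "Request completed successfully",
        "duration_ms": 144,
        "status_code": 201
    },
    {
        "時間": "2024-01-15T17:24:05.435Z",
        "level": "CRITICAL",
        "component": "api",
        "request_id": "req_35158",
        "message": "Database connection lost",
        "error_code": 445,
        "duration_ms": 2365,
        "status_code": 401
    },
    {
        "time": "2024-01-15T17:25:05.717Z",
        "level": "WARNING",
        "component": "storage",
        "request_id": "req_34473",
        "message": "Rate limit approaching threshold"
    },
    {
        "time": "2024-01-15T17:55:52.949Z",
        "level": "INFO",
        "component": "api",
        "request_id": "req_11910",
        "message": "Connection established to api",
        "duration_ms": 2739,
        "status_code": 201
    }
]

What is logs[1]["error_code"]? 463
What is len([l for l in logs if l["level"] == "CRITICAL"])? 1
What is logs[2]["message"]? "Request completed successfully"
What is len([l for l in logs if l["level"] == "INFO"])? 2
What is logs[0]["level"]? "WARNING"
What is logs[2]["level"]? "INFO"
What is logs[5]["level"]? "INFO"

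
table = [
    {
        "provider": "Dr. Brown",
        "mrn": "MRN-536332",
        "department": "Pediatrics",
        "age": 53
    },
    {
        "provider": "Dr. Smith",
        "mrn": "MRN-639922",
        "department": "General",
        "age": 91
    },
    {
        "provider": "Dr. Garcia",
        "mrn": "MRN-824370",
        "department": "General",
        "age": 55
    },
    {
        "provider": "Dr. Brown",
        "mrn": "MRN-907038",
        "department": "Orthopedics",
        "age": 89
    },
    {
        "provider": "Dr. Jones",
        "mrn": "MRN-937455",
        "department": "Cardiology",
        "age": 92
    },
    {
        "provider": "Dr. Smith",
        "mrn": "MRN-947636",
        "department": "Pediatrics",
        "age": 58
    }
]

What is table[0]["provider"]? "Dr. Brown"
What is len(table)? 6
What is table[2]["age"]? 55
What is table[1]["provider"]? "Dr. Smith"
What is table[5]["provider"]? "Dr. Smith"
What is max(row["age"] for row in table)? 92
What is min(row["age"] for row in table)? 53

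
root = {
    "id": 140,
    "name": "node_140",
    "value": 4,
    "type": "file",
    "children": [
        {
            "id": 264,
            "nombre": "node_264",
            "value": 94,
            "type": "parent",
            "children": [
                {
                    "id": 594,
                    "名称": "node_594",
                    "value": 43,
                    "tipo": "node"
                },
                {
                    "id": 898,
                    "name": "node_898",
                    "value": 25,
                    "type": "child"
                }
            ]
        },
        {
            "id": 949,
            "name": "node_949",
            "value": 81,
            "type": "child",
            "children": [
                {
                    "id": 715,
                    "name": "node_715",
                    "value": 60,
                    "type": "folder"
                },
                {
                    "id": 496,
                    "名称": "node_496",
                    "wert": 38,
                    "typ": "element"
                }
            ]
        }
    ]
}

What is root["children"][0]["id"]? 264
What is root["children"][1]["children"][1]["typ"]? "element"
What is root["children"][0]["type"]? "parent"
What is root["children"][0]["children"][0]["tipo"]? "node"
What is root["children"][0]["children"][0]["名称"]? "node_594"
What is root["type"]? "file"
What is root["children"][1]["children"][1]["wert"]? 38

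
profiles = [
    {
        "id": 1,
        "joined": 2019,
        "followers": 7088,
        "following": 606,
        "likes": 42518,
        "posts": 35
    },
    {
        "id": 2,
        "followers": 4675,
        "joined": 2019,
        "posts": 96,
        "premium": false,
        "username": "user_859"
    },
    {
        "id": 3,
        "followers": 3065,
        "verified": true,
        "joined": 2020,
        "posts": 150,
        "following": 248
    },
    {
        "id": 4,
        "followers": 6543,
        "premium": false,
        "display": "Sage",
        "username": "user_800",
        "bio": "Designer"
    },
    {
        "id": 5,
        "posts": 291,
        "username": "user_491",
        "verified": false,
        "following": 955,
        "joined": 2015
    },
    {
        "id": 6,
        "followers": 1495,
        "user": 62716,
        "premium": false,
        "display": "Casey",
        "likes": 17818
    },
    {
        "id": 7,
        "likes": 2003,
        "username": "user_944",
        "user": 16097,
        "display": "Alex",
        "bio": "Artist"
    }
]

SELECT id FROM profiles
[1, 2, 3, 4, 5, 6, 7]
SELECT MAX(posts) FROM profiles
291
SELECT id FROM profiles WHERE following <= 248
[3]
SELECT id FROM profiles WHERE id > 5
[6, 7]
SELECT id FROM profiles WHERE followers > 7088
[]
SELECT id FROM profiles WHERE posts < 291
[1, 2, 3]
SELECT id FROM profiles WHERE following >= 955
[5]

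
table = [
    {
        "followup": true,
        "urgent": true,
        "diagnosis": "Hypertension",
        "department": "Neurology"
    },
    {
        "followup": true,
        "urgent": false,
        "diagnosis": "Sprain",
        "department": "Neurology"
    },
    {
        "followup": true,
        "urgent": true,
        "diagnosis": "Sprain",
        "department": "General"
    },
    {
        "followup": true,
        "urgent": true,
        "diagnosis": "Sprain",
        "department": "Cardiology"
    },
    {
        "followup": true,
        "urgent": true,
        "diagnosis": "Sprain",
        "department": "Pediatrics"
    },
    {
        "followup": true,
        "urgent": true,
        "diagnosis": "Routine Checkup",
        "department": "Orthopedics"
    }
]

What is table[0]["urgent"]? True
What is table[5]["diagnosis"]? "Routine Checkup"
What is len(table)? 6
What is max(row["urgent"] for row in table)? True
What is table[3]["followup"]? True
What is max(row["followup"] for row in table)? True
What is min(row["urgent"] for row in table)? False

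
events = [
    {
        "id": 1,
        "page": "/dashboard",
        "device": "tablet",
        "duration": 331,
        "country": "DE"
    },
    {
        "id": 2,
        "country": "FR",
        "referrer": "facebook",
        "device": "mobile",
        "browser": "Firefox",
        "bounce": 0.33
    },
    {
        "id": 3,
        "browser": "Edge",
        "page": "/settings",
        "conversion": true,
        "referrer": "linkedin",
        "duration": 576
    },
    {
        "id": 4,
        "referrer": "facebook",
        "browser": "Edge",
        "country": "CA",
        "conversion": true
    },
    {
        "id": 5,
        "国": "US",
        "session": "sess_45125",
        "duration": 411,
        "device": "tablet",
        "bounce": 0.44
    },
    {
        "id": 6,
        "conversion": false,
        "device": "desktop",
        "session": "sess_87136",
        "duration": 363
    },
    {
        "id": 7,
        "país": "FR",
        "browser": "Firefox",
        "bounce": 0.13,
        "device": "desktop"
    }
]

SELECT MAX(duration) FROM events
576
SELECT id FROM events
[1, 2, 3, 4, 5, 6, 7]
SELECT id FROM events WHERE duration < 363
[1]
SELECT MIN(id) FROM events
1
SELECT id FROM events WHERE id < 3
[1, 2]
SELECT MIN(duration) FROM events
331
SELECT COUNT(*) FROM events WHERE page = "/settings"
1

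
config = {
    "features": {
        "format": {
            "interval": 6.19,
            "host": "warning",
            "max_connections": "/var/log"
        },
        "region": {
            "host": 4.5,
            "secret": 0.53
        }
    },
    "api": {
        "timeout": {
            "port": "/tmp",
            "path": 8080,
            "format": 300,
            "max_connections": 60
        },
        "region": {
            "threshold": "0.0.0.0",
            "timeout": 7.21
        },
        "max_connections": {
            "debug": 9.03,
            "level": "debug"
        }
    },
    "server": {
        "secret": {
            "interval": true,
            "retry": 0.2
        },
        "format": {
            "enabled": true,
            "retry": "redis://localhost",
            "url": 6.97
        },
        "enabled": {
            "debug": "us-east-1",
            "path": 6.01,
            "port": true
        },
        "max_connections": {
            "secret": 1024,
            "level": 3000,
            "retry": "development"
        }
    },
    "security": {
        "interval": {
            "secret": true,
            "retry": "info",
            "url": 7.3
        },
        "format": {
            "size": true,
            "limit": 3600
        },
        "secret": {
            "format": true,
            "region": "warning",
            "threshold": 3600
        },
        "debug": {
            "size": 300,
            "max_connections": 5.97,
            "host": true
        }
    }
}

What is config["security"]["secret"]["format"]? True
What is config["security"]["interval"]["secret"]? True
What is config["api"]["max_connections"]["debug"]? 9.03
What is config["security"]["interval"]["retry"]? "info"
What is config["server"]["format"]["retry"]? "redis://localhost"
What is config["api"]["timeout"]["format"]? 300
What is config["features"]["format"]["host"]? "warning"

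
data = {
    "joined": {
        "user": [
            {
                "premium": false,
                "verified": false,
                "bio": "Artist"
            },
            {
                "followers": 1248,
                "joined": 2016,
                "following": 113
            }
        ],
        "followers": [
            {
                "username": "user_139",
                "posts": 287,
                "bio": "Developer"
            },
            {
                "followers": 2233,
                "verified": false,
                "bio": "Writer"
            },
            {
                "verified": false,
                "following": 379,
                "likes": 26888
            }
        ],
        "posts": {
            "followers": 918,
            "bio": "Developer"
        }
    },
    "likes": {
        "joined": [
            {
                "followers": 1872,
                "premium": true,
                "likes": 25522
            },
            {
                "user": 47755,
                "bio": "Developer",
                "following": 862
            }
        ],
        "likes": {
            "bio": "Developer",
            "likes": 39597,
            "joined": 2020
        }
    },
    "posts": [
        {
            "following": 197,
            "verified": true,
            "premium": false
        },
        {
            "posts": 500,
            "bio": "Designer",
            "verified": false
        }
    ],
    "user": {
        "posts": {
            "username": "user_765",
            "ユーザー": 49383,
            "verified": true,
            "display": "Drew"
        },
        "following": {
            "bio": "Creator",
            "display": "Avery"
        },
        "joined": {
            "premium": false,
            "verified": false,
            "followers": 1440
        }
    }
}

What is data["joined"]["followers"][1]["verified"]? False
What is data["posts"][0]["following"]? 197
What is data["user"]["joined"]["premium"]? False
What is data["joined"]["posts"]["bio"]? "Developer"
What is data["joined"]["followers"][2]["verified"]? False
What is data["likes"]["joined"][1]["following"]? 862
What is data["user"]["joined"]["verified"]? False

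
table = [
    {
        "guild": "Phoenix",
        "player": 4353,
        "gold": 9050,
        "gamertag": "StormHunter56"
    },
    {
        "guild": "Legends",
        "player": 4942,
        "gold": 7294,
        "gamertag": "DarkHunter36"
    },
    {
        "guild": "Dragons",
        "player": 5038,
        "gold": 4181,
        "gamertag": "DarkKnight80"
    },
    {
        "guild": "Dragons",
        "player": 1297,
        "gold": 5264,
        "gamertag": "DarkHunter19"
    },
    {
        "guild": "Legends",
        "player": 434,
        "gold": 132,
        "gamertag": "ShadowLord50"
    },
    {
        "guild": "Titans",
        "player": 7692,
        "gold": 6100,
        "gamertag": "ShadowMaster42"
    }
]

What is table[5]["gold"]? 6100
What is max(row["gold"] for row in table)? 9050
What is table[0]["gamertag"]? "StormHunter56"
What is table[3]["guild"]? "Dragons"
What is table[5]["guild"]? "Titans"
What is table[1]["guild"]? "Legends"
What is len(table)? 6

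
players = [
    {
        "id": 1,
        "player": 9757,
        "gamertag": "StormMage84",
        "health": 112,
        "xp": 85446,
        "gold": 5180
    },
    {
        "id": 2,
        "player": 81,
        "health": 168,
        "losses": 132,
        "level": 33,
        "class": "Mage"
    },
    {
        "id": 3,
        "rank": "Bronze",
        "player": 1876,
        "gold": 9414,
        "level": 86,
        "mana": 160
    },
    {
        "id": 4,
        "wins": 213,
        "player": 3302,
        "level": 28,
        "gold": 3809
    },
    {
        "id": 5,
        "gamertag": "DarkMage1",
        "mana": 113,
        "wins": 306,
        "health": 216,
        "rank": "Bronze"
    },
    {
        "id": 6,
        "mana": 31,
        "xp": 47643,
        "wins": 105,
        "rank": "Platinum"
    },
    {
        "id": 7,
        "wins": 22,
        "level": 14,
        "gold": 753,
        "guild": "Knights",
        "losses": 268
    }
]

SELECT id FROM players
[1, 2, 3, 4, 5, 6, 7]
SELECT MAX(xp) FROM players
85446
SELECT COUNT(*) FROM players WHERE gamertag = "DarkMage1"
1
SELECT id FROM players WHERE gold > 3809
[1, 3]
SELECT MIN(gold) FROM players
753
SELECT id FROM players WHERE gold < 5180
[4, 7]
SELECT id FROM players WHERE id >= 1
[1, 2, 3, 4, 5, 6, 7]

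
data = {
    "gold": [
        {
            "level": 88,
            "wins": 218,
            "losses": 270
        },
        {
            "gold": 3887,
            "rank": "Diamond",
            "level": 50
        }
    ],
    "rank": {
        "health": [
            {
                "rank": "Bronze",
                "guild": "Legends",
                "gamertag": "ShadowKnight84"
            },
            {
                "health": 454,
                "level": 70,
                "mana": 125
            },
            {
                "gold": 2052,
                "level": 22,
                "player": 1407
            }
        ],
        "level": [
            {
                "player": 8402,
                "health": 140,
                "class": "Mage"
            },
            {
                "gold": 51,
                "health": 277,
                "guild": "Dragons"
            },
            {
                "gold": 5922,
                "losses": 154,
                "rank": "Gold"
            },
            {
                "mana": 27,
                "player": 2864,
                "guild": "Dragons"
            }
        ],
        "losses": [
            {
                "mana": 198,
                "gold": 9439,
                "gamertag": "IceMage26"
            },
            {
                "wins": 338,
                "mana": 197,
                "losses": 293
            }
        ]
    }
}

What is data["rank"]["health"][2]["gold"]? 2052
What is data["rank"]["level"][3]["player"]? 2864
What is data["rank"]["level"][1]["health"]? 277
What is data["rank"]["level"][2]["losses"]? 154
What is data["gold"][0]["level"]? 88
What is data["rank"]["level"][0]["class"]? "Mage"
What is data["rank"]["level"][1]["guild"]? "Dragons"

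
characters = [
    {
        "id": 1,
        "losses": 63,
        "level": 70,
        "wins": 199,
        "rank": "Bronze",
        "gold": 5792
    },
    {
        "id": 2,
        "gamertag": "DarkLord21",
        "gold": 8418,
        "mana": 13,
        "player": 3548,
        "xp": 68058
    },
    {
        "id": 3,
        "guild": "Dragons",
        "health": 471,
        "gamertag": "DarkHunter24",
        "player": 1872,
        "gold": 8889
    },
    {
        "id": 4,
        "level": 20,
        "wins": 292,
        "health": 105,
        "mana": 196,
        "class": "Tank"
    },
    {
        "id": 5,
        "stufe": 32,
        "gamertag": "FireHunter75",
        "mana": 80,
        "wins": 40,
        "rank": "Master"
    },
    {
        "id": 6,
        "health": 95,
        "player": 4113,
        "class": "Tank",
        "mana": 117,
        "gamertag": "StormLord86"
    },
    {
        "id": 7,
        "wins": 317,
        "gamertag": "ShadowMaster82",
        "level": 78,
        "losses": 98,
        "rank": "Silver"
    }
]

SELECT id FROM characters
[1, 2, 3, 4, 5, 6, 7]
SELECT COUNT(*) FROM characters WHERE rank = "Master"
1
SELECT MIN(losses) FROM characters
63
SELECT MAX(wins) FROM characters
317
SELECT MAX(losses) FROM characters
98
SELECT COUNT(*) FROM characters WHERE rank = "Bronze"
1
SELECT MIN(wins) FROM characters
40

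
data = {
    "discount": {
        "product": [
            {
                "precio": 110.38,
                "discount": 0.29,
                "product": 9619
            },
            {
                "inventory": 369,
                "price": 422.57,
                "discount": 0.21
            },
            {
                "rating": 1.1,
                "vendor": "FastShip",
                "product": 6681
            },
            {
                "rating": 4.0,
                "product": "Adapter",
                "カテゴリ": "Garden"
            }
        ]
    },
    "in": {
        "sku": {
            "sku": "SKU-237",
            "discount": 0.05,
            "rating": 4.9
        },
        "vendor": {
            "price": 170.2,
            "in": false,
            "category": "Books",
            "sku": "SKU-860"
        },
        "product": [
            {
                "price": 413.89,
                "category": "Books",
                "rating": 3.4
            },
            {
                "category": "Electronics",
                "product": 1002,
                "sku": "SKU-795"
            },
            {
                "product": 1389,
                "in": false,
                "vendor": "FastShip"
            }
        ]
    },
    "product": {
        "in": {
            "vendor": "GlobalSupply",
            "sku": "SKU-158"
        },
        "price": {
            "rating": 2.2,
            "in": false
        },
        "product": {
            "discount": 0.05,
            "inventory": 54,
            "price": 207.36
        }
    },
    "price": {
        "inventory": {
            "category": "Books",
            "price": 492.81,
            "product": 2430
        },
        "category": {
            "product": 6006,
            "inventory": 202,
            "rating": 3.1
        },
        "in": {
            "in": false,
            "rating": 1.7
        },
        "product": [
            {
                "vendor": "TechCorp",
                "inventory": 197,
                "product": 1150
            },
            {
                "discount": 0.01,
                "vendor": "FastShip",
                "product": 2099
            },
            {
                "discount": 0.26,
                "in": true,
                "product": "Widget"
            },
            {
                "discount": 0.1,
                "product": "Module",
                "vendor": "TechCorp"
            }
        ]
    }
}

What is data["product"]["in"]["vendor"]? "GlobalSupply"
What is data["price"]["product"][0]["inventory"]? 197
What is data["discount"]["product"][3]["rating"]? 4.0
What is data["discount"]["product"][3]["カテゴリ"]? "Garden"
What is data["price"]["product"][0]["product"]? 1150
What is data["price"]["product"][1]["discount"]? 0.01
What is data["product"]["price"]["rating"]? 2.2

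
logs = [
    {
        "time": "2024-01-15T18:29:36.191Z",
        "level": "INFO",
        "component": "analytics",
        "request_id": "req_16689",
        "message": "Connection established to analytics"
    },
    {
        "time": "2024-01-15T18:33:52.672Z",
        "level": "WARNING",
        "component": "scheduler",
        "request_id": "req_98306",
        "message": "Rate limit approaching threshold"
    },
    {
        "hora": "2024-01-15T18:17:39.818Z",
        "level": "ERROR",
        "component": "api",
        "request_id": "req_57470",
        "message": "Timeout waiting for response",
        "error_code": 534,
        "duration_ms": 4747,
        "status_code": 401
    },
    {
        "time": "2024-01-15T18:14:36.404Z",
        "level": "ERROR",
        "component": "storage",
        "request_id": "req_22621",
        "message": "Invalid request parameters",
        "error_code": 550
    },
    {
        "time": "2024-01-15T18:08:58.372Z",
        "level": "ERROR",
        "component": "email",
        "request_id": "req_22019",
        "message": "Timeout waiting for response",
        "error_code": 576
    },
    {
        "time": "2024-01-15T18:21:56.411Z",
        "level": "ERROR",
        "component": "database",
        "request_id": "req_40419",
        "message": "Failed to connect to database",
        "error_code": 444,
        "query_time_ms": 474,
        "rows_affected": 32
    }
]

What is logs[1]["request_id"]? "req_98306"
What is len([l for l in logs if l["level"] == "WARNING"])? 1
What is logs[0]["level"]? "INFO"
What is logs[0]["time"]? "2024-01-15T18:29:36.191Z"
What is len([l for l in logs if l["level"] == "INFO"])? 1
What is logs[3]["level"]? "ERROR"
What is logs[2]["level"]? "ERROR"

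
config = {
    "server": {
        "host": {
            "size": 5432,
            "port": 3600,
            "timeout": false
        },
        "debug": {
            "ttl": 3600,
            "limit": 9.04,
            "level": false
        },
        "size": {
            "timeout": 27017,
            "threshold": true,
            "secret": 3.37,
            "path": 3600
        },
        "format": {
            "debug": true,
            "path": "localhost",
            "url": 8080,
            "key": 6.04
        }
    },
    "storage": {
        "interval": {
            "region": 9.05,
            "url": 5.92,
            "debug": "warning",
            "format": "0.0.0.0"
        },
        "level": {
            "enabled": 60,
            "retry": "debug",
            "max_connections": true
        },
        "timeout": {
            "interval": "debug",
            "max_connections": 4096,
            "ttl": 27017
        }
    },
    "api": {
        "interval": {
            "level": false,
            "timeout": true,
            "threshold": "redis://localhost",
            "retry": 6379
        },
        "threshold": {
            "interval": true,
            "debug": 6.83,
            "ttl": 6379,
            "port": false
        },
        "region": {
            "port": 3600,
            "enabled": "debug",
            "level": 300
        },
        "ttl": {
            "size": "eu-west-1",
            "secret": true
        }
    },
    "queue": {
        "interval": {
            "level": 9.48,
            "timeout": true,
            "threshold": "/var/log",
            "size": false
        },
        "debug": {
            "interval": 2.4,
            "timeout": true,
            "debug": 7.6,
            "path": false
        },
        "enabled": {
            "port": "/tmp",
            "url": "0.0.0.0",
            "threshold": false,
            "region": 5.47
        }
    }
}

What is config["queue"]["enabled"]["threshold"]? False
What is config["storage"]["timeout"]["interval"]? "debug"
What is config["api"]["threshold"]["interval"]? True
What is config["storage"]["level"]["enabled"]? 60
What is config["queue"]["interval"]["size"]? False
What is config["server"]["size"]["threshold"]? True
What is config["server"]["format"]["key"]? 6.04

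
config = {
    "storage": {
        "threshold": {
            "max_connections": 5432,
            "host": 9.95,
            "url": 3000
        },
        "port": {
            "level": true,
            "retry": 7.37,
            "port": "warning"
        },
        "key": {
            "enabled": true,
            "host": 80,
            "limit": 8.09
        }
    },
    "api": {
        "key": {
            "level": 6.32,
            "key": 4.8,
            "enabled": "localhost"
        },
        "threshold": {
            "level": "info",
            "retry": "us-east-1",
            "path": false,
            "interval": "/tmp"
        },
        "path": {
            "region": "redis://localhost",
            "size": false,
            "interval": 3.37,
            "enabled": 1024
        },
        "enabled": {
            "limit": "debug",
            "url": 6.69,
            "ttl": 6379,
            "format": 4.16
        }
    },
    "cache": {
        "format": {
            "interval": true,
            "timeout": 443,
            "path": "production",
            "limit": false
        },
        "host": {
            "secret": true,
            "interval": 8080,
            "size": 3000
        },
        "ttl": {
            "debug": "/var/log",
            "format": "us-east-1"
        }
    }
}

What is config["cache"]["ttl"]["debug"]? "/var/log"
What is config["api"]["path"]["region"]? "redis://localhost"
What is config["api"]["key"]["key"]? 4.8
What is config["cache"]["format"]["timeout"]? 443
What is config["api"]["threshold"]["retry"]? "us-east-1"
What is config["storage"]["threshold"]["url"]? 3000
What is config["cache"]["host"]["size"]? 3000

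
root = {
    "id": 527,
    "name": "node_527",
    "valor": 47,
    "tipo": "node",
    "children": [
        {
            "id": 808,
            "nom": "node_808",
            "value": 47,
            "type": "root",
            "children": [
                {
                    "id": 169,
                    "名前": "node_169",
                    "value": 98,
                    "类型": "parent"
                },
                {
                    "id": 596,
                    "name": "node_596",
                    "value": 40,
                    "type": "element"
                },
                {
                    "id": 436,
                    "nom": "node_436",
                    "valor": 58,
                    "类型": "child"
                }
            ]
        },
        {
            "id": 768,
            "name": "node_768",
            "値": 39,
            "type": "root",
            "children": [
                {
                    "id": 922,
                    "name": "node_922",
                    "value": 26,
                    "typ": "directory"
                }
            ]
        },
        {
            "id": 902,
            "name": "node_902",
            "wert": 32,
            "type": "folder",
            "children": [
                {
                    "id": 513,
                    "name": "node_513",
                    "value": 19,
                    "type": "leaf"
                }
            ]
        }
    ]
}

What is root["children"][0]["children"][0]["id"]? 169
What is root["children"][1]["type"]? "root"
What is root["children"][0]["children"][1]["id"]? 596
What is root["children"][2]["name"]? "node_902"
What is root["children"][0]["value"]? 47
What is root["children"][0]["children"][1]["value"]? 40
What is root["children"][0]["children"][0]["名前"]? "node_169"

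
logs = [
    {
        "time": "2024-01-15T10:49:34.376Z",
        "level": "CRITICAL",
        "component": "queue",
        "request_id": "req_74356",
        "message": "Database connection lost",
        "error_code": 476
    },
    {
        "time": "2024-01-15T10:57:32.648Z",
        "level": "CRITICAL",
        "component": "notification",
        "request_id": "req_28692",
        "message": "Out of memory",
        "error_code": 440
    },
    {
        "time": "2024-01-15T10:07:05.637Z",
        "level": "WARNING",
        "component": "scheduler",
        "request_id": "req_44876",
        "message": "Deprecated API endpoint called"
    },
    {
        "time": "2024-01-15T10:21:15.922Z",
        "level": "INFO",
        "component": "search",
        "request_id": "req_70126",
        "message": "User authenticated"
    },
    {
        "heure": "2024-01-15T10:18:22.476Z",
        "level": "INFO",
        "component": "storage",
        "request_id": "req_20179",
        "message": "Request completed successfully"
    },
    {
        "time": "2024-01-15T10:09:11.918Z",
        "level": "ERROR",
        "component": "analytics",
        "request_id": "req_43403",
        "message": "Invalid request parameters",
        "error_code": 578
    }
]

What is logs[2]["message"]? "Deprecated API endpoint called"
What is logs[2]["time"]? "2024-01-15T10:07:05.637Z"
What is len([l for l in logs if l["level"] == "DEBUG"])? 0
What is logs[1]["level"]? "CRITICAL"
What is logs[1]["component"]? "notification"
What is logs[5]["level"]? "ERROR"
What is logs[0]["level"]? "CRITICAL"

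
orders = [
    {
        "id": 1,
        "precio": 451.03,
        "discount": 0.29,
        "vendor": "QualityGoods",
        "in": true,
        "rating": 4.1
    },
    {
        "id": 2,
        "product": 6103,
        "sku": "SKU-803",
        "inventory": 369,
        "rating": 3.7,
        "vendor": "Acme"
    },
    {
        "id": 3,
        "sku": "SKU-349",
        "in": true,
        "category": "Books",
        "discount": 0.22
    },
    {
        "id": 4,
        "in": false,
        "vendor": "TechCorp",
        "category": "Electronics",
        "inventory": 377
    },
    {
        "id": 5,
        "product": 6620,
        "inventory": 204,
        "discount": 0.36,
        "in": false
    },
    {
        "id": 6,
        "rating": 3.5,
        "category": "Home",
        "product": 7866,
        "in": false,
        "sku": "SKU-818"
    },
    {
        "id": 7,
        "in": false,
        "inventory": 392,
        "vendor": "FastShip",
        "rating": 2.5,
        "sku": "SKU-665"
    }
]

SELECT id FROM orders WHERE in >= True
[1, 3]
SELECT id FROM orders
[1, 2, 3, 4, 5, 6, 7]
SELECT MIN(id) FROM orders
1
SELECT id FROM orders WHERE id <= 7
[1, 2, 3, 4, 5, 6, 7]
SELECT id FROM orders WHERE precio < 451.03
[]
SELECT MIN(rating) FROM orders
2.5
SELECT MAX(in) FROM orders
True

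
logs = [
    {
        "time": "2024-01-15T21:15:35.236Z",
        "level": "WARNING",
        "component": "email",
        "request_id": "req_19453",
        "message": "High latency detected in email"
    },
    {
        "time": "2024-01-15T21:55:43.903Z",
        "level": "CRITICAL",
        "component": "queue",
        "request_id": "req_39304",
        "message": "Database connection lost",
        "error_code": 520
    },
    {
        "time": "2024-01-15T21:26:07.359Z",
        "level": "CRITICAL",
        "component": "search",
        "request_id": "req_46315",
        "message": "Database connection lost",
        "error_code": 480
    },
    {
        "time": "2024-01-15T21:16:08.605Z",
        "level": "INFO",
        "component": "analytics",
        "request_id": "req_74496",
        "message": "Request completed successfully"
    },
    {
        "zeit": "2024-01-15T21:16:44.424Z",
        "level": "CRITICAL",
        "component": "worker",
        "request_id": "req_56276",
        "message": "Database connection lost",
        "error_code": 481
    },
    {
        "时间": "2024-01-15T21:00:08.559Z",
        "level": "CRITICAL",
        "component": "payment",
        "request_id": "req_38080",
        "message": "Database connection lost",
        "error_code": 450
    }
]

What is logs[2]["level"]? "CRITICAL"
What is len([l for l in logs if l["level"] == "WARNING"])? 1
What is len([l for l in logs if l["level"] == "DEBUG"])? 0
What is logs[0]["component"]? "email"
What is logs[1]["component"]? "queue"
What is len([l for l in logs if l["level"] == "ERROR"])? 0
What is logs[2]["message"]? "Database connection lost"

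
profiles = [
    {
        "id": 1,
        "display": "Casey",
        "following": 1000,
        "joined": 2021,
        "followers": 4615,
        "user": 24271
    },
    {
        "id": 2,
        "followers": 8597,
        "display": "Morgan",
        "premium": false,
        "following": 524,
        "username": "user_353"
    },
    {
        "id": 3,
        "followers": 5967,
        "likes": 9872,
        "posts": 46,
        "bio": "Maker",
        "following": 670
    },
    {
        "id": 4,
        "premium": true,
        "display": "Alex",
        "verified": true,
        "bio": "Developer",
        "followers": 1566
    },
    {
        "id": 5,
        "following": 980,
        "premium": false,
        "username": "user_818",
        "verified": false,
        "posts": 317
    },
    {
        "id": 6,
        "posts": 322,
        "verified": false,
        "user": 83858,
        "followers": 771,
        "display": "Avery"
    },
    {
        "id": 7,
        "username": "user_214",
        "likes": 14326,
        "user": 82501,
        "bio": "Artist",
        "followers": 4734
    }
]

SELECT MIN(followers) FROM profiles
771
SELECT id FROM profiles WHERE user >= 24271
[1, 6, 7]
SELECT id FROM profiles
[1, 2, 3, 4, 5, 6, 7]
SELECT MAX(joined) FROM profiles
2021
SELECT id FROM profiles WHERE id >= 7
[7]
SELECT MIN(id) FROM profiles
1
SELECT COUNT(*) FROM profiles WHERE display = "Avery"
1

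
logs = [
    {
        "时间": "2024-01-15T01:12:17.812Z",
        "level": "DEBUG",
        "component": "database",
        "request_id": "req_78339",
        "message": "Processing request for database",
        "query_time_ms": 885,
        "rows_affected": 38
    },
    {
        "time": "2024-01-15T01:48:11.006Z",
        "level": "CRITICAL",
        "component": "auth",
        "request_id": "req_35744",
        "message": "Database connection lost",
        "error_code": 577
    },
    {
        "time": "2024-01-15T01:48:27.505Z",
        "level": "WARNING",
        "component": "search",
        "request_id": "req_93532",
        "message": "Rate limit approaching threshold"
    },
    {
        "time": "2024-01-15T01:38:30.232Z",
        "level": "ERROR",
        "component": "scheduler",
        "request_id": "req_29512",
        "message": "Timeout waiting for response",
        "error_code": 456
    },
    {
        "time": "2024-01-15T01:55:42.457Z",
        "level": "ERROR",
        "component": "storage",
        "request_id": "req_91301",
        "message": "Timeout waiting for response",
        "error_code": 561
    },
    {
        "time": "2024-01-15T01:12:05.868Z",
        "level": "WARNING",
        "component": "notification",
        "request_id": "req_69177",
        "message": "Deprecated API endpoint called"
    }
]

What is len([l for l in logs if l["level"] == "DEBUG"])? 1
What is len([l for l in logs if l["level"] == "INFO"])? 0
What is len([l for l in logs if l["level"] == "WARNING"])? 2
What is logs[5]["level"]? "WARNING"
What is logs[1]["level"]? "CRITICAL"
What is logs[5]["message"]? "Deprecated API endpoint called"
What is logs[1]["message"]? "Database connection lost"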